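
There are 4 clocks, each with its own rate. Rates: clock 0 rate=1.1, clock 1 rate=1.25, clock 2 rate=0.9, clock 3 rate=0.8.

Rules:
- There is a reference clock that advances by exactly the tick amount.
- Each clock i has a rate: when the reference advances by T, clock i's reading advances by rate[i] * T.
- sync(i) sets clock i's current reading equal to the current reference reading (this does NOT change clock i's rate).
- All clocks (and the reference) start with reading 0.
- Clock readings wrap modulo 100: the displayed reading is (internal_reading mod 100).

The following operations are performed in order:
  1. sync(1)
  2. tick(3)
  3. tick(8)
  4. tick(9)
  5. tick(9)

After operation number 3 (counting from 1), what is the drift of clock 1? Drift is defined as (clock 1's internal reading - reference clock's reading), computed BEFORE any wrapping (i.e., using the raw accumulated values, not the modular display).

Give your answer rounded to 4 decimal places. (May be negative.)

After op 1 sync(1): ref=0.0000 raw=[0.0000 0.0000 0.0000 0.0000]
After op 2 tick(3): ref=3.0000 raw=[3.3000 3.7500 2.7000 2.4000]
After op 3 tick(8): ref=11.0000 raw=[12.1000 13.7500 9.9000 8.8000]
Drift of clock 1 after op 3: 13.7500 - 11.0000 = 2.7500

Answer: 2.7500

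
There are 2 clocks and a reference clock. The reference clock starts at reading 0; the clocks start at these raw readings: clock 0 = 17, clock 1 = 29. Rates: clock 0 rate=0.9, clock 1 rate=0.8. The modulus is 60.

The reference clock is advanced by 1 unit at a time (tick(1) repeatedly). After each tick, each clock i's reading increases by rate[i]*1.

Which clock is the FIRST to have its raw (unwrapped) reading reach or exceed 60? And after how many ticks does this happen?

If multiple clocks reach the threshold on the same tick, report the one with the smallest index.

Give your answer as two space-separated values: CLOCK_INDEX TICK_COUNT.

clock 0: start=17, rate=0.9, needs 60-17 = 43; ticks = ceil(43/0.9) = ceil(47.7778) = 48; reading at tick 48 = 17 + 0.9*48 = 60.2000
clock 1: start=29, rate=0.8, needs 60-29 = 31; ticks = ceil(31/0.8) = ceil(38.7500) = 39; reading at tick 39 = 29 + 0.8*39 = 60.2000
Minimum tick count = 39; winners = [1]; smallest index = 1

Answer: 1 39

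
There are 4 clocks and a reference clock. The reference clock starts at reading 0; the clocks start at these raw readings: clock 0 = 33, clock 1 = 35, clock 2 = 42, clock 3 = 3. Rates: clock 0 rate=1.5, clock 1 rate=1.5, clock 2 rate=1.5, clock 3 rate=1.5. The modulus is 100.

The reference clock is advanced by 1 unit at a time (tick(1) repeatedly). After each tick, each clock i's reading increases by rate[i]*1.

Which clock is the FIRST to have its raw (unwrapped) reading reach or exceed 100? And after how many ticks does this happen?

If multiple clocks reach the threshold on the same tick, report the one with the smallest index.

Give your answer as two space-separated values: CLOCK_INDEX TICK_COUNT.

Answer: 2 39

Derivation:
clock 0: start=33, rate=1.5, needs 100-33 = 67; ticks = ceil(67/1.5) = ceil(44.6667) = 45; reading at tick 45 = 33 + 1.5*45 = 100.5000
clock 1: start=35, rate=1.5, needs 100-35 = 65; ticks = ceil(65/1.5) = ceil(43.3333) = 44; reading at tick 44 = 35 + 1.5*44 = 101.0000
clock 2: start=42, rate=1.5, needs 100-42 = 58; ticks = ceil(58/1.5) = ceil(38.6667) = 39; reading at tick 39 = 42 + 1.5*39 = 100.5000
clock 3: start=3, rate=1.5, needs 100-3 = 97; ticks = ceil(97/1.5) = ceil(64.6667) = 65; reading at tick 65 = 3 + 1.5*65 = 100.5000
Minimum tick count = 39; winners = [2]; smallest index = 2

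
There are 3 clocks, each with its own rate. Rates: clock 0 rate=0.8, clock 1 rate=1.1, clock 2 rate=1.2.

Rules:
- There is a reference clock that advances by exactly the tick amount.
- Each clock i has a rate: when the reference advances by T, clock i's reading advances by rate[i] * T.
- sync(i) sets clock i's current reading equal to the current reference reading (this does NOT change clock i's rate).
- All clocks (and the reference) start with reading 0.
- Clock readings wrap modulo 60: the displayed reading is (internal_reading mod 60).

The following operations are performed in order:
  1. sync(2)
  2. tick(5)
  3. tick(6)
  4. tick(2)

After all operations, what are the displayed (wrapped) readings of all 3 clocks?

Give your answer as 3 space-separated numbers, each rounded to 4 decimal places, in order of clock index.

Answer: 10.4000 14.3000 15.6000

Derivation:
After op 1 sync(2): ref=0.0000 raw=[0.0000 0.0000 0.0000]
After op 2 tick(5): ref=5.0000 raw=[4.0000 5.5000 6.0000]
After op 3 tick(6): ref=11.0000 raw=[8.8000 12.1000 13.2000]
After op 4 tick(2): ref=13.0000 raw=[10.4000 14.3000 15.6000]
Wrap final raw readings (mod 60): 10.4000 mod 60 = 10.4000; 14.3000 mod 60 = 14.3000; 15.6000 mod 60 = 15.6000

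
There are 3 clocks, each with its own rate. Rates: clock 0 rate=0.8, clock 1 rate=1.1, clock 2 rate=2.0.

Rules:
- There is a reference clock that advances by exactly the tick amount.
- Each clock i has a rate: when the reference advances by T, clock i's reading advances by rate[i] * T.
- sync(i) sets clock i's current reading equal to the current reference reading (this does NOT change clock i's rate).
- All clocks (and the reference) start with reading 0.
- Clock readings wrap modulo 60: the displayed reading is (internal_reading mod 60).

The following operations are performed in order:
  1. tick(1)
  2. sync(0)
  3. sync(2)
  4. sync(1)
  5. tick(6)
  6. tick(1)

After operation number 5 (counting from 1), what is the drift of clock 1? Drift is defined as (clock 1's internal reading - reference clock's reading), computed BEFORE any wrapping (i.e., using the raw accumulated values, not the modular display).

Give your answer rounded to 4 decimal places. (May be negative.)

After op 1 tick(1): ref=1.0000 raw=[0.8000 1.1000 2.0000]
After op 2 sync(0): ref=1.0000 raw=[1.0000 1.1000 2.0000]
After op 3 sync(2): ref=1.0000 raw=[1.0000 1.1000 1.0000]
After op 4 sync(1): ref=1.0000 raw=[1.0000 1.0000 1.0000]
After op 5 tick(6): ref=7.0000 raw=[5.8000 7.6000 13.0000]
Drift of clock 1 after op 5: 7.6000 - 7.0000 = 0.6000

Answer: 0.6000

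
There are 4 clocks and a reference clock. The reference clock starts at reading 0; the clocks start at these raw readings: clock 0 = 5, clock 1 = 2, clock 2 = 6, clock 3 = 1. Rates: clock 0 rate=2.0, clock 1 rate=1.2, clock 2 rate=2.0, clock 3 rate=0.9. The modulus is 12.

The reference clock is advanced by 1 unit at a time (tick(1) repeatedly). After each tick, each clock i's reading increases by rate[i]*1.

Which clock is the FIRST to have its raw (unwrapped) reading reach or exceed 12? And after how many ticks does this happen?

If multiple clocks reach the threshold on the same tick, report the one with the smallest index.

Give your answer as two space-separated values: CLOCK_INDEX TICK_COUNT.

clock 0: start=5, rate=2.0, needs 12-5 = 7; ticks = ceil(7/2.0) = ceil(3.5000) = 4; reading at tick 4 = 5 + 2.0*4 = 13.0000
clock 1: start=2, rate=1.2, needs 12-2 = 10; ticks = ceil(10/1.2) = ceil(8.3333) = 9; reading at tick 9 = 2 + 1.2*9 = 12.8000
clock 2: start=6, rate=2.0, needs 12-6 = 6; ticks = ceil(6/2.0) = ceil(3.0000) = 3; reading at tick 3 = 6 + 2.0*3 = 12.0000
clock 3: start=1, rate=0.9, needs 12-1 = 11; ticks = ceil(11/0.9) = ceil(12.2222) = 13; reading at tick 13 = 1 + 0.9*13 = 12.7000
Minimum tick count = 3; winners = [2]; smallest index = 2

Answer: 2 3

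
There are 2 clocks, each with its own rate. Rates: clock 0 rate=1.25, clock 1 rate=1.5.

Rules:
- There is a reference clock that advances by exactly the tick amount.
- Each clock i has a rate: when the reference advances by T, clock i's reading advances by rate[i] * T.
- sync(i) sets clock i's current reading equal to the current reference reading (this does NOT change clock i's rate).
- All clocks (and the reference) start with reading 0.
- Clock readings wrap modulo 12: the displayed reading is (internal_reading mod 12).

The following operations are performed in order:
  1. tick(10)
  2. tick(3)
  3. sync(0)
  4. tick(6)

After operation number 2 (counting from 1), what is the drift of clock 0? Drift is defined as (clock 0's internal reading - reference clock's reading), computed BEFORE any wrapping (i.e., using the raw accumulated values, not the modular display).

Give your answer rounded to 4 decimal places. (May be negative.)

After op 1 tick(10): ref=10.0000 raw=[12.5000 15.0000]
After op 2 tick(3): ref=13.0000 raw=[16.2500 19.5000]
Drift of clock 0 after op 2: 16.2500 - 13.0000 = 3.2500

Answer: 3.2500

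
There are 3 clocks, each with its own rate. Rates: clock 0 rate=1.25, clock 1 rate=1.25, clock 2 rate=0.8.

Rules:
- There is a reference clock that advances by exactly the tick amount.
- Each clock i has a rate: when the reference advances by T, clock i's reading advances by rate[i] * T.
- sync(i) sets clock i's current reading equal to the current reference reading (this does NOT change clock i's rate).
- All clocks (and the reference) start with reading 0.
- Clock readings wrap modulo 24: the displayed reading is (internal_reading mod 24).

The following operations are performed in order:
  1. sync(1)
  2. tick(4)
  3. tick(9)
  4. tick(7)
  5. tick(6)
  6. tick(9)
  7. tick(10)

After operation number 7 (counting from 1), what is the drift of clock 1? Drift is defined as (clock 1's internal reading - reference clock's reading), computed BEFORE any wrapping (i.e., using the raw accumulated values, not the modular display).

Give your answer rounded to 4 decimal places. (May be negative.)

After op 1 sync(1): ref=0.0000 raw=[0.0000 0.0000 0.0000]
After op 2 tick(4): ref=4.0000 raw=[5.0000 5.0000 3.2000]
After op 3 tick(9): ref=13.0000 raw=[16.2500 16.2500 10.4000]
After op 4 tick(7): ref=20.0000 raw=[25.0000 25.0000 16.0000]
After op 5 tick(6): ref=26.0000 raw=[32.5000 32.5000 20.8000]
After op 6 tick(9): ref=35.0000 raw=[43.7500 43.7500 28.0000]
After op 7 tick(10): ref=45.0000 raw=[56.2500 56.2500 36.0000]
Drift of clock 1 after op 7: 56.2500 - 45.0000 = 11.2500

Answer: 11.2500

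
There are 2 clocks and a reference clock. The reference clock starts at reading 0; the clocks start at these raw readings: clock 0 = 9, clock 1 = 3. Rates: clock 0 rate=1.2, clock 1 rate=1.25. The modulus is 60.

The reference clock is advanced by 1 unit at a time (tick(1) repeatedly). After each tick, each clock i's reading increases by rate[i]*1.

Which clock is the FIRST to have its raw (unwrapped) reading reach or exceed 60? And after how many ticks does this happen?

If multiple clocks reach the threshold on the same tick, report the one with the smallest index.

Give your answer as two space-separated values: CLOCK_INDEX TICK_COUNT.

Answer: 0 43

Derivation:
clock 0: start=9, rate=1.2, needs 60-9 = 51; ticks = ceil(51/1.2) = ceil(42.5000) = 43; reading at tick 43 = 9 + 1.2*43 = 60.6000
clock 1: start=3, rate=1.25, needs 60-3 = 57; ticks = ceil(57/1.25) = ceil(45.6000) = 46; reading at tick 46 = 3 + 1.25*46 = 60.5000
Minimum tick count = 43; winners = [0]; smallest index = 0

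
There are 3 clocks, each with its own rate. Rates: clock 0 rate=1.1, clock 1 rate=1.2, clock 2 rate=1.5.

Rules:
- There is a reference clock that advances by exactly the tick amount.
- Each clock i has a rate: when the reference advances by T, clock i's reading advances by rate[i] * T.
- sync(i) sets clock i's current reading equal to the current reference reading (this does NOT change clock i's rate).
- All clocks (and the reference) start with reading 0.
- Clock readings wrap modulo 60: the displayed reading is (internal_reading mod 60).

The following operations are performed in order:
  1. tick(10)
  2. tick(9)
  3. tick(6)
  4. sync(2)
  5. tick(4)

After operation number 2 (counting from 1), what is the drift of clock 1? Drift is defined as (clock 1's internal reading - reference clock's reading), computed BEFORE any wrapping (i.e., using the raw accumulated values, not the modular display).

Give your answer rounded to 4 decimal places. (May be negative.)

Answer: 3.8000

Derivation:
After op 1 tick(10): ref=10.0000 raw=[11.0000 12.0000 15.0000]
After op 2 tick(9): ref=19.0000 raw=[20.9000 22.8000 28.5000]
Drift of clock 1 after op 2: 22.8000 - 19.0000 = 3.8000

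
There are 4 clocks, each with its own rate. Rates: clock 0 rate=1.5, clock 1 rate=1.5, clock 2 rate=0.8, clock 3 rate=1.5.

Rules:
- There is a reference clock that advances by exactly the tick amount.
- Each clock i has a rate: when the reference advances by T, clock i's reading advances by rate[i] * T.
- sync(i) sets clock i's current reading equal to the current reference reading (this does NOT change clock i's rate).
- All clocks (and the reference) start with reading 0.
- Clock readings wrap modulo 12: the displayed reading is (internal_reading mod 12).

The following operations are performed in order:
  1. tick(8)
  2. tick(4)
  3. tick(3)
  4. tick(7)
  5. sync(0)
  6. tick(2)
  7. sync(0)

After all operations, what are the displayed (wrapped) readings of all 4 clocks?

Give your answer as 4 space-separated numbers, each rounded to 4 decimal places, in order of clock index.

Answer: 0.0000 0.0000 7.2000 0.0000

Derivation:
After op 1 tick(8): ref=8.0000 raw=[12.0000 12.0000 6.4000 12.0000]
After op 2 tick(4): ref=12.0000 raw=[18.0000 18.0000 9.6000 18.0000]
After op 3 tick(3): ref=15.0000 raw=[22.5000 22.5000 12.0000 22.5000]
After op 4 tick(7): ref=22.0000 raw=[33.0000 33.0000 17.6000 33.0000]
After op 5 sync(0): ref=22.0000 raw=[22.0000 33.0000 17.6000 33.0000]
After op 6 tick(2): ref=24.0000 raw=[25.0000 36.0000 19.2000 36.0000]
After op 7 sync(0): ref=24.0000 raw=[24.0000 36.0000 19.2000 36.0000]
Wrap final raw readings (mod 12): 24.0000 mod 12 = 0.0000; 36.0000 mod 12 = 0.0000; 19.2000 mod 12 = 7.2000; 36.0000 mod 12 = 0.0000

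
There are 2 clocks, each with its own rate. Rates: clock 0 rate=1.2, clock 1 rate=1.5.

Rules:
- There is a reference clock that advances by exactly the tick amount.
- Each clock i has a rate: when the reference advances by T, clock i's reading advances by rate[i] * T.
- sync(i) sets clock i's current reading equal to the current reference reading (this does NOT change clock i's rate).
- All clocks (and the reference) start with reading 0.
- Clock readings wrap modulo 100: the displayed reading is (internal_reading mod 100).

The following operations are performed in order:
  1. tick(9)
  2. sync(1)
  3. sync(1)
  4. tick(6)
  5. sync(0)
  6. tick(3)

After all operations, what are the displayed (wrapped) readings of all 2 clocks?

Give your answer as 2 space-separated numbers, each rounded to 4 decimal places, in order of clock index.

Answer: 18.6000 22.5000

Derivation:
After op 1 tick(9): ref=9.0000 raw=[10.8000 13.5000]
After op 2 sync(1): ref=9.0000 raw=[10.8000 9.0000]
After op 3 sync(1): ref=9.0000 raw=[10.8000 9.0000]
After op 4 tick(6): ref=15.0000 raw=[18.0000 18.0000]
After op 5 sync(0): ref=15.0000 raw=[15.0000 18.0000]
After op 6 tick(3): ref=18.0000 raw=[18.6000 22.5000]
Wrap final raw readings (mod 100): 18.6000 mod 100 = 18.6000; 22.5000 mod 100 = 22.5000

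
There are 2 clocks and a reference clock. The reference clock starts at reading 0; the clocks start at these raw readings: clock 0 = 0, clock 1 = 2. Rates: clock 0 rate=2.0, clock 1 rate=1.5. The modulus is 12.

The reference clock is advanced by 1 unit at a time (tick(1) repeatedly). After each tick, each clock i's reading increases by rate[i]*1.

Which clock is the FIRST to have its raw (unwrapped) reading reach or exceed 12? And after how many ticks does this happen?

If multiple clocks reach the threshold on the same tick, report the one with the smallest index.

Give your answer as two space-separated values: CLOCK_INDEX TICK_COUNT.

clock 0: start=0, rate=2.0, needs 12-0 = 12; ticks = ceil(12/2.0) = ceil(6.0000) = 6; reading at tick 6 = 0 + 2.0*6 = 12.0000
clock 1: start=2, rate=1.5, needs 12-2 = 10; ticks = ceil(10/1.5) = ceil(6.6667) = 7; reading at tick 7 = 2 + 1.5*7 = 12.5000
Minimum tick count = 6; winners = [0]; smallest index = 0

Answer: 0 6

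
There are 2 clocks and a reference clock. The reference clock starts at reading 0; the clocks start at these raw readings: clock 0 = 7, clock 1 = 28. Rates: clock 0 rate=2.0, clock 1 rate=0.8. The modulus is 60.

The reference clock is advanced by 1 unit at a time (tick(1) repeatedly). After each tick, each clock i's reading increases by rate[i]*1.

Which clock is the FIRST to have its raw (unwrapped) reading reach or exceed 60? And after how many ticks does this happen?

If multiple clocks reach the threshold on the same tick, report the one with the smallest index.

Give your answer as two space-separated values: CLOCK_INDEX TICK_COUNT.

Answer: 0 27

Derivation:
clock 0: start=7, rate=2.0, needs 60-7 = 53; ticks = ceil(53/2.0) = ceil(26.5000) = 27; reading at tick 27 = 7 + 2.0*27 = 61.0000
clock 1: start=28, rate=0.8, needs 60-28 = 32; ticks = ceil(32/0.8) = ceil(40.0000) = 40; reading at tick 40 = 28 + 0.8*40 = 60.0000
Minimum tick count = 27; winners = [0]; smallest index = 0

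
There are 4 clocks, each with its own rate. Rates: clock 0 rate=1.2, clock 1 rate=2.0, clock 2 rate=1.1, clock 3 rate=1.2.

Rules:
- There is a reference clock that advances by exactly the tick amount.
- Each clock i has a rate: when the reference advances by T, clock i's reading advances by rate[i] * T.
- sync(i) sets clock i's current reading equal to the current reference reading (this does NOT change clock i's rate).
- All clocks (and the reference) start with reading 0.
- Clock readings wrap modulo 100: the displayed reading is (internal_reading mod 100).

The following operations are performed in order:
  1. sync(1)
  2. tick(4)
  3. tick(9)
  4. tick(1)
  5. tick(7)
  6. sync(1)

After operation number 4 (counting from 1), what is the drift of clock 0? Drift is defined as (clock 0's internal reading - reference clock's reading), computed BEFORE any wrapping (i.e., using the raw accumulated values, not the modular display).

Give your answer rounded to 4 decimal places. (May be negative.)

After op 1 sync(1): ref=0.0000 raw=[0.0000 0.0000 0.0000 0.0000]
After op 2 tick(4): ref=4.0000 raw=[4.8000 8.0000 4.4000 4.8000]
After op 3 tick(9): ref=13.0000 raw=[15.6000 26.0000 14.3000 15.6000]
After op 4 tick(1): ref=14.0000 raw=[16.8000 28.0000 15.4000 16.8000]
Drift of clock 0 after op 4: 16.8000 - 14.0000 = 2.8000

Answer: 2.8000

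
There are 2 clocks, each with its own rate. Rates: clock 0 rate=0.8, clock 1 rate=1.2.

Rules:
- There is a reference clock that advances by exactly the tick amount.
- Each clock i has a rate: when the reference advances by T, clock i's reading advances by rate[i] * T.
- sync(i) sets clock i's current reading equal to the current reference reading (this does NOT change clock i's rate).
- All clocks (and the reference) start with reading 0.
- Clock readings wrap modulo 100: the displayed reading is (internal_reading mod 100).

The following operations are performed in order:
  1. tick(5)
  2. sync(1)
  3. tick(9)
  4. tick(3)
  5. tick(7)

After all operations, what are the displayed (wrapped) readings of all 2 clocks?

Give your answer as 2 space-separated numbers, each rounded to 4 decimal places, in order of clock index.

Answer: 19.2000 27.8000

Derivation:
After op 1 tick(5): ref=5.0000 raw=[4.0000 6.0000]
After op 2 sync(1): ref=5.0000 raw=[4.0000 5.0000]
After op 3 tick(9): ref=14.0000 raw=[11.2000 15.8000]
After op 4 tick(3): ref=17.0000 raw=[13.6000 19.4000]
After op 5 tick(7): ref=24.0000 raw=[19.2000 27.8000]
Wrap final raw readings (mod 100): 19.2000 mod 100 = 19.2000; 27.8000 mod 100 = 27.8000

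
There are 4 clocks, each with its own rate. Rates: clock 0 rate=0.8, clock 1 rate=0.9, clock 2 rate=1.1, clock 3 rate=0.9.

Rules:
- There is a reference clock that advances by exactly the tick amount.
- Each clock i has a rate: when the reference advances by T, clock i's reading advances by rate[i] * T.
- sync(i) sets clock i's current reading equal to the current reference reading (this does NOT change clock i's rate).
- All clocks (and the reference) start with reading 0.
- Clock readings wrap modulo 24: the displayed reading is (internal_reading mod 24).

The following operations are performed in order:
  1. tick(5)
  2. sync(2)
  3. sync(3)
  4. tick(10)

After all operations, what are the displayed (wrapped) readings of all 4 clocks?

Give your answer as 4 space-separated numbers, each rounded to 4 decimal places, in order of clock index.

After op 1 tick(5): ref=5.0000 raw=[4.0000 4.5000 5.5000 4.5000]
After op 2 sync(2): ref=5.0000 raw=[4.0000 4.5000 5.0000 4.5000]
After op 3 sync(3): ref=5.0000 raw=[4.0000 4.5000 5.0000 5.0000]
After op 4 tick(10): ref=15.0000 raw=[12.0000 13.5000 16.0000 14.0000]
Wrap final raw readings (mod 24): 12.0000 mod 24 = 12.0000; 13.5000 mod 24 = 13.5000; 16.0000 mod 24 = 16.0000; 14.0000 mod 24 = 14.0000

Answer: 12.0000 13.5000 16.0000 14.0000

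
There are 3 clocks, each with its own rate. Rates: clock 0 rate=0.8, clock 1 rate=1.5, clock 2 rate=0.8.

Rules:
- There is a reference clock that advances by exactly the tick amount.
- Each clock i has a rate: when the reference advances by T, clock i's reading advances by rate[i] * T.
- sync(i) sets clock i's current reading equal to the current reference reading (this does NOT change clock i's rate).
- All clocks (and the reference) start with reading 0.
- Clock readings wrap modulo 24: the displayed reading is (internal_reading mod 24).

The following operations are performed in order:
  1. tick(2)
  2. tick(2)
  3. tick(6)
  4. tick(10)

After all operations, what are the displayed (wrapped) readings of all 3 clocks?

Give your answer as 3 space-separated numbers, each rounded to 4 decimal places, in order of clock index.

After op 1 tick(2): ref=2.0000 raw=[1.6000 3.0000 1.6000]
After op 2 tick(2): ref=4.0000 raw=[3.2000 6.0000 3.2000]
After op 3 tick(6): ref=10.0000 raw=[8.0000 15.0000 8.0000]
After op 4 tick(10): ref=20.0000 raw=[16.0000 30.0000 16.0000]
Wrap final raw readings (mod 24): 16.0000 mod 24 = 16.0000; 30.0000 mod 24 = 6.0000; 16.0000 mod 24 = 16.0000

Answer: 16.0000 6.0000 16.0000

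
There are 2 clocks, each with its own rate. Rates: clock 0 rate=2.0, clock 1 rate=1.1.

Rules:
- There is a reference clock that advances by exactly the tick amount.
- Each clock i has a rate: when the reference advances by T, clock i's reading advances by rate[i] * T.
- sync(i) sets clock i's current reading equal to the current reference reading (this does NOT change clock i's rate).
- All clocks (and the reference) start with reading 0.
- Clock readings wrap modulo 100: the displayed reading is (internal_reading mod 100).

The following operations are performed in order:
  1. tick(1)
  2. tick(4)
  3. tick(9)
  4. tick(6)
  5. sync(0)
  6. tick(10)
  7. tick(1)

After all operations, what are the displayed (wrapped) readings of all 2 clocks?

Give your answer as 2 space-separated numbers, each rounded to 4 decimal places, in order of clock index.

Answer: 42.0000 34.1000

Derivation:
After op 1 tick(1): ref=1.0000 raw=[2.0000 1.1000]
After op 2 tick(4): ref=5.0000 raw=[10.0000 5.5000]
After op 3 tick(9): ref=14.0000 raw=[28.0000 15.4000]
After op 4 tick(6): ref=20.0000 raw=[40.0000 22.0000]
After op 5 sync(0): ref=20.0000 raw=[20.0000 22.0000]
After op 6 tick(10): ref=30.0000 raw=[40.0000 33.0000]
After op 7 tick(1): ref=31.0000 raw=[42.0000 34.1000]
Wrap final raw readings (mod 100): 42.0000 mod 100 = 42.0000; 34.1000 mod 100 = 34.1000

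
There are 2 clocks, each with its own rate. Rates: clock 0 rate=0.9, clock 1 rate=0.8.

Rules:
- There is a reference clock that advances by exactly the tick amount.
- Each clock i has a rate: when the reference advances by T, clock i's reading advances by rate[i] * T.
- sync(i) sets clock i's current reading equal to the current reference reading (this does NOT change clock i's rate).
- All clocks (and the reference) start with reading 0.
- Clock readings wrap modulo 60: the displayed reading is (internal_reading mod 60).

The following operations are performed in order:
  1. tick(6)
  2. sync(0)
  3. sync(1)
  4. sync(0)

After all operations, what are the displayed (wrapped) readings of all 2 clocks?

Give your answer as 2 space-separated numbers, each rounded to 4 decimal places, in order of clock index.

Answer: 6.0000 6.0000

Derivation:
After op 1 tick(6): ref=6.0000 raw=[5.4000 4.8000]
After op 2 sync(0): ref=6.0000 raw=[6.0000 4.8000]
After op 3 sync(1): ref=6.0000 raw=[6.0000 6.0000]
After op 4 sync(0): ref=6.0000 raw=[6.0000 6.0000]
Wrap final raw readings (mod 60): 6.0000 mod 60 = 6.0000; 6.0000 mod 60 = 6.0000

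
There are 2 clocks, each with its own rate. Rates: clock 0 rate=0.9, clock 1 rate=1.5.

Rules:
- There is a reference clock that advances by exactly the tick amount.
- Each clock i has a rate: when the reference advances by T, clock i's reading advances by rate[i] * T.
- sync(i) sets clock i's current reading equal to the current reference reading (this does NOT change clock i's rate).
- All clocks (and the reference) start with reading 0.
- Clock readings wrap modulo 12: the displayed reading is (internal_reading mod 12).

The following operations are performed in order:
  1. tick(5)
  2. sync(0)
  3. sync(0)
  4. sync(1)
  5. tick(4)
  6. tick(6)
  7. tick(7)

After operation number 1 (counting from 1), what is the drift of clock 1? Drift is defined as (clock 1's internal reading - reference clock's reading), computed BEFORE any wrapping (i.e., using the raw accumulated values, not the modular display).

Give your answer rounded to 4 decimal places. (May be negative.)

Answer: 2.5000

Derivation:
After op 1 tick(5): ref=5.0000 raw=[4.5000 7.5000]
Drift of clock 1 after op 1: 7.5000 - 5.0000 = 2.5000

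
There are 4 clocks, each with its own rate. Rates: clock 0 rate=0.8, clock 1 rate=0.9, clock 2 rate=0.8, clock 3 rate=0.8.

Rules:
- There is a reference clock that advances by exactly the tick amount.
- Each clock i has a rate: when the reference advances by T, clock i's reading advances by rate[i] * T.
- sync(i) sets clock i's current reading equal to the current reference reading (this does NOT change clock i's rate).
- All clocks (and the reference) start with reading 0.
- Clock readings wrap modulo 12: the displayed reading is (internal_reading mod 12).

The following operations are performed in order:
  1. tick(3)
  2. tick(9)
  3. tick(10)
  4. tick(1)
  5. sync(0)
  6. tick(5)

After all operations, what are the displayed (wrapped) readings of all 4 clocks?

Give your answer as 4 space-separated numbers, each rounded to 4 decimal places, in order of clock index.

Answer: 3.0000 1.2000 10.4000 10.4000

Derivation:
After op 1 tick(3): ref=3.0000 raw=[2.4000 2.7000 2.4000 2.4000]
After op 2 tick(9): ref=12.0000 raw=[9.6000 10.8000 9.6000 9.6000]
After op 3 tick(10): ref=22.0000 raw=[17.6000 19.8000 17.6000 17.6000]
After op 4 tick(1): ref=23.0000 raw=[18.4000 20.7000 18.4000 18.4000]
After op 5 sync(0): ref=23.0000 raw=[23.0000 20.7000 18.4000 18.4000]
After op 6 tick(5): ref=28.0000 raw=[27.0000 25.2000 22.4000 22.4000]
Wrap final raw readings (mod 12): 27.0000 mod 12 = 3.0000; 25.2000 mod 12 = 1.2000; 22.4000 mod 12 = 10.4000; 22.4000 mod 12 = 10.4000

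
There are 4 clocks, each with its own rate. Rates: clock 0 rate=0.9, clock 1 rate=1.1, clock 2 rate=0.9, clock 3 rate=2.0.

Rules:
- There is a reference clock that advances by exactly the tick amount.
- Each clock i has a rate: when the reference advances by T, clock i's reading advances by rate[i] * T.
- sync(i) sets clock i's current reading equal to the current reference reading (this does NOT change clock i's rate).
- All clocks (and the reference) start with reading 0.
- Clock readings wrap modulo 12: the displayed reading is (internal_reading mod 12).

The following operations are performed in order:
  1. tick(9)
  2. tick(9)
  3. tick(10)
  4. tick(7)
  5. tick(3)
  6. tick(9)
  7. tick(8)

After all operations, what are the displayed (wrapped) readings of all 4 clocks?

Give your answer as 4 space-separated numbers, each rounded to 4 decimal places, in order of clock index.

Answer: 1.5000 0.5000 1.5000 2.0000

Derivation:
After op 1 tick(9): ref=9.0000 raw=[8.1000 9.9000 8.1000 18.0000]
After op 2 tick(9): ref=18.0000 raw=[16.2000 19.8000 16.2000 36.0000]
After op 3 tick(10): ref=28.0000 raw=[25.2000 30.8000 25.2000 56.0000]
After op 4 tick(7): ref=35.0000 raw=[31.5000 38.5000 31.5000 70.0000]
After op 5 tick(3): ref=38.0000 raw=[34.2000 41.8000 34.2000 76.0000]
After op 6 tick(9): ref=47.0000 raw=[42.3000 51.7000 42.3000 94.0000]
After op 7 tick(8): ref=55.0000 raw=[49.5000 60.5000 49.5000 110.0000]
Wrap final raw readings (mod 12): 49.5000 mod 12 = 1.5000; 60.5000 mod 12 = 0.5000; 49.5000 mod 12 = 1.5000; 110.0000 mod 12 = 2.0000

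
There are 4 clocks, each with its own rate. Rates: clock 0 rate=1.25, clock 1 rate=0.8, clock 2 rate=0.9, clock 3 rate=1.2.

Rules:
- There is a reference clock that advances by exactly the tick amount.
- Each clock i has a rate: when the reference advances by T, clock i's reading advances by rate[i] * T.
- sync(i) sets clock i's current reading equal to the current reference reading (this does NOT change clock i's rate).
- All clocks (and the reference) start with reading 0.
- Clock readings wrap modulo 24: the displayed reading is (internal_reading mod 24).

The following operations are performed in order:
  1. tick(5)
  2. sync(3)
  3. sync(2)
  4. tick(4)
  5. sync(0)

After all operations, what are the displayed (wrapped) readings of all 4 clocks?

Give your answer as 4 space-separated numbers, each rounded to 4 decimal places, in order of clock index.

After op 1 tick(5): ref=5.0000 raw=[6.2500 4.0000 4.5000 6.0000]
After op 2 sync(3): ref=5.0000 raw=[6.2500 4.0000 4.5000 5.0000]
After op 3 sync(2): ref=5.0000 raw=[6.2500 4.0000 5.0000 5.0000]
After op 4 tick(4): ref=9.0000 raw=[11.2500 7.2000 8.6000 9.8000]
After op 5 sync(0): ref=9.0000 raw=[9.0000 7.2000 8.6000 9.8000]
Wrap final raw readings (mod 24): 9.0000 mod 24 = 9.0000; 7.2000 mod 24 = 7.2000; 8.6000 mod 24 = 8.6000; 9.8000 mod 24 = 9.8000

Answer: 9.0000 7.2000 8.6000 9.8000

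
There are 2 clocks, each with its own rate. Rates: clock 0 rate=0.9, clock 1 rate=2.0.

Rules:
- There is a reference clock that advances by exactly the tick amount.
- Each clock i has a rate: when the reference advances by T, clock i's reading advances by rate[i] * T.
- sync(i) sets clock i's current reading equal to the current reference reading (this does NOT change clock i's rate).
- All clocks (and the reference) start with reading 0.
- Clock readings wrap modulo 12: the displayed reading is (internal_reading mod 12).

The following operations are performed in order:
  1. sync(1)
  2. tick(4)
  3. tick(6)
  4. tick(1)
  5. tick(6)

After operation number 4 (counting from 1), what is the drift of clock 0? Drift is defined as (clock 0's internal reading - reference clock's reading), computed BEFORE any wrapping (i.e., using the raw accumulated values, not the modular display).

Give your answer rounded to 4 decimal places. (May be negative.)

After op 1 sync(1): ref=0.0000 raw=[0.0000 0.0000]
After op 2 tick(4): ref=4.0000 raw=[3.6000 8.0000]
After op 3 tick(6): ref=10.0000 raw=[9.0000 20.0000]
After op 4 tick(1): ref=11.0000 raw=[9.9000 22.0000]
Drift of clock 0 after op 4: 9.9000 - 11.0000 = -1.1000

Answer: -1.1000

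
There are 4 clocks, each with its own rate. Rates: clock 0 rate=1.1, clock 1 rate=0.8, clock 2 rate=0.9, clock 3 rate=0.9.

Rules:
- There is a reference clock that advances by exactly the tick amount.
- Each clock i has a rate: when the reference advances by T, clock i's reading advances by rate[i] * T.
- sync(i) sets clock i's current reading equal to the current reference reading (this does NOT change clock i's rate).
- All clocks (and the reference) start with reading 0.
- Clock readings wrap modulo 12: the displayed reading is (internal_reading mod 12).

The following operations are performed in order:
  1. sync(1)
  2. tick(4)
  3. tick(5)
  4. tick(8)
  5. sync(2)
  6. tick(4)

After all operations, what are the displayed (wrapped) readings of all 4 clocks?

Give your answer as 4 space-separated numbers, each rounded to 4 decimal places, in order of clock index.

After op 1 sync(1): ref=0.0000 raw=[0.0000 0.0000 0.0000 0.0000]
After op 2 tick(4): ref=4.0000 raw=[4.4000 3.2000 3.6000 3.6000]
After op 3 tick(5): ref=9.0000 raw=[9.9000 7.2000 8.1000 8.1000]
After op 4 tick(8): ref=17.0000 raw=[18.7000 13.6000 15.3000 15.3000]
After op 5 sync(2): ref=17.0000 raw=[18.7000 13.6000 17.0000 15.3000]
After op 6 tick(4): ref=21.0000 raw=[23.1000 16.8000 20.6000 18.9000]
Wrap final raw readings (mod 12): 23.1000 mod 12 = 11.1000; 16.8000 mod 12 = 4.8000; 20.6000 mod 12 = 8.6000; 18.9000 mod 12 = 6.9000

Answer: 11.1000 4.8000 8.6000 6.9000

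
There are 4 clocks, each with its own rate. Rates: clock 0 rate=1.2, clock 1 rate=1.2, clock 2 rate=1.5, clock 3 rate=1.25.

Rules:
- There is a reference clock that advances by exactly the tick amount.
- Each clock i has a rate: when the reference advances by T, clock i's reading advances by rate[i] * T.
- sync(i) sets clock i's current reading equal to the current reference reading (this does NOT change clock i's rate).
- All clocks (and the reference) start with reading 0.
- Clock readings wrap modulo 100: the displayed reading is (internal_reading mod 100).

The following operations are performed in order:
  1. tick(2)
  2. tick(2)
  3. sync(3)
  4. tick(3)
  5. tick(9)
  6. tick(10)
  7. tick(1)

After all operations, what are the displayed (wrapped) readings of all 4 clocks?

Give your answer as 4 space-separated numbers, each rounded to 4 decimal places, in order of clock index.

Answer: 32.4000 32.4000 40.5000 32.7500

Derivation:
After op 1 tick(2): ref=2.0000 raw=[2.4000 2.4000 3.0000 2.5000]
After op 2 tick(2): ref=4.0000 raw=[4.8000 4.8000 6.0000 5.0000]
After op 3 sync(3): ref=4.0000 raw=[4.8000 4.8000 6.0000 4.0000]
After op 4 tick(3): ref=7.0000 raw=[8.4000 8.4000 10.5000 7.7500]
After op 5 tick(9): ref=16.0000 raw=[19.2000 19.2000 24.0000 19.0000]
After op 6 tick(10): ref=26.0000 raw=[31.2000 31.2000 39.0000 31.5000]
After op 7 tick(1): ref=27.0000 raw=[32.4000 32.4000 40.5000 32.7500]
Wrap final raw readings (mod 100): 32.4000 mod 100 = 32.4000; 32.4000 mod 100 = 32.4000; 40.5000 mod 100 = 40.5000; 32.7500 mod 100 = 32.7500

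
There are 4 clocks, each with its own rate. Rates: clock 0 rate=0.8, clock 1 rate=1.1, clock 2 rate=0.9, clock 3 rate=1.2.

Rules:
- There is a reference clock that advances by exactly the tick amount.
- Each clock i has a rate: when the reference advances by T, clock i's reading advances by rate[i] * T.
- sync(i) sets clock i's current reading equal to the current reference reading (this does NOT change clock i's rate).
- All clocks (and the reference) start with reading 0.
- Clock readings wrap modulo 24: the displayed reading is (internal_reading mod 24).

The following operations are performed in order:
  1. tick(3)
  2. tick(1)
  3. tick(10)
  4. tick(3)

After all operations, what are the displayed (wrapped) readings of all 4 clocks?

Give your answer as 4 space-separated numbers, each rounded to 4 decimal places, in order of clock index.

After op 1 tick(3): ref=3.0000 raw=[2.4000 3.3000 2.7000 3.6000]
After op 2 tick(1): ref=4.0000 raw=[3.2000 4.4000 3.6000 4.8000]
After op 3 tick(10): ref=14.0000 raw=[11.2000 15.4000 12.6000 16.8000]
After op 4 tick(3): ref=17.0000 raw=[13.6000 18.7000 15.3000 20.4000]
Wrap final raw readings (mod 24): 13.6000 mod 24 = 13.6000; 18.7000 mod 24 = 18.7000; 15.3000 mod 24 = 15.3000; 20.4000 mod 24 = 20.4000

Answer: 13.6000 18.7000 15.3000 20.4000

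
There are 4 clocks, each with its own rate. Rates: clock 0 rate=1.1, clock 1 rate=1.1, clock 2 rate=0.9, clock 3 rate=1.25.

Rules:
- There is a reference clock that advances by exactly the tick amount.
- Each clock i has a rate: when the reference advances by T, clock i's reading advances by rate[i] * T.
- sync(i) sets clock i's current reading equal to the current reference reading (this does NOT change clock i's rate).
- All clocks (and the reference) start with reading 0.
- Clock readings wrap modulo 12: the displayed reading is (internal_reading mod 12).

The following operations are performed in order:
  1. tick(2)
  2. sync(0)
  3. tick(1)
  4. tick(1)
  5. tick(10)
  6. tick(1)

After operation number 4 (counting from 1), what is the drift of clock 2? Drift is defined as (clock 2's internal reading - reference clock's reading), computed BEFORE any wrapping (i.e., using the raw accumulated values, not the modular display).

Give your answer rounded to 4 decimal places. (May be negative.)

After op 1 tick(2): ref=2.0000 raw=[2.2000 2.2000 1.8000 2.5000]
After op 2 sync(0): ref=2.0000 raw=[2.0000 2.2000 1.8000 2.5000]
After op 3 tick(1): ref=3.0000 raw=[3.1000 3.3000 2.7000 3.7500]
After op 4 tick(1): ref=4.0000 raw=[4.2000 4.4000 3.6000 5.0000]
Drift of clock 2 after op 4: 3.6000 - 4.0000 = -0.4000

Answer: -0.4000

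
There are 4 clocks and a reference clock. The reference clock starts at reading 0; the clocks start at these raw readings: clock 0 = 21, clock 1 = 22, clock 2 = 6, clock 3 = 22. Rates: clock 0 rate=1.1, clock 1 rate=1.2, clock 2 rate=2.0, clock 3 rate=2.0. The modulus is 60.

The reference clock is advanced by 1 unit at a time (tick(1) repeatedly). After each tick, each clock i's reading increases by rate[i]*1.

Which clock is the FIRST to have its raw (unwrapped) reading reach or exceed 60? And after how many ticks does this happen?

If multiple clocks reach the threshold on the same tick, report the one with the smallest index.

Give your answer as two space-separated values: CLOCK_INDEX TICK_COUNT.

clock 0: start=21, rate=1.1, needs 60-21 = 39; ticks = ceil(39/1.1) = ceil(35.4545) = 36; reading at tick 36 = 21 + 1.1*36 = 60.6000
clock 1: start=22, rate=1.2, needs 60-22 = 38; ticks = ceil(38/1.2) = ceil(31.6667) = 32; reading at tick 32 = 22 + 1.2*32 = 60.4000
clock 2: start=6, rate=2.0, needs 60-6 = 54; ticks = ceil(54/2.0) = ceil(27.0000) = 27; reading at tick 27 = 6 + 2.0*27 = 60.0000
clock 3: start=22, rate=2.0, needs 60-22 = 38; ticks = ceil(38/2.0) = ceil(19.0000) = 19; reading at tick 19 = 22 + 2.0*19 = 60.0000
Minimum tick count = 19; winners = [3]; smallest index = 3

Answer: 3 19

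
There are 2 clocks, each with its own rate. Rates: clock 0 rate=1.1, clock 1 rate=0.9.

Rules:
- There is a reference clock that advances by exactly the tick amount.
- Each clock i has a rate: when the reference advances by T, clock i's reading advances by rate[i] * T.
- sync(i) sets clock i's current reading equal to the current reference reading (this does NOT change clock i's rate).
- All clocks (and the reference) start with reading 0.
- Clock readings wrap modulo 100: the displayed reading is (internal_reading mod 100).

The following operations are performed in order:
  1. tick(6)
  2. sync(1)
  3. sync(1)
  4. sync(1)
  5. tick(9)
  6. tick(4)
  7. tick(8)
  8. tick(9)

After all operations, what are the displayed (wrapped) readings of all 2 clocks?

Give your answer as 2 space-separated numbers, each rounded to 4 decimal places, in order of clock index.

After op 1 tick(6): ref=6.0000 raw=[6.6000 5.4000]
After op 2 sync(1): ref=6.0000 raw=[6.6000 6.0000]
After op 3 sync(1): ref=6.0000 raw=[6.6000 6.0000]
After op 4 sync(1): ref=6.0000 raw=[6.6000 6.0000]
After op 5 tick(9): ref=15.0000 raw=[16.5000 14.1000]
After op 6 tick(4): ref=19.0000 raw=[20.9000 17.7000]
After op 7 tick(8): ref=27.0000 raw=[29.7000 24.9000]
After op 8 tick(9): ref=36.0000 raw=[39.6000 33.0000]
Wrap final raw readings (mod 100): 39.6000 mod 100 = 39.6000; 33.0000 mod 100 = 33.0000

Answer: 39.6000 33.0000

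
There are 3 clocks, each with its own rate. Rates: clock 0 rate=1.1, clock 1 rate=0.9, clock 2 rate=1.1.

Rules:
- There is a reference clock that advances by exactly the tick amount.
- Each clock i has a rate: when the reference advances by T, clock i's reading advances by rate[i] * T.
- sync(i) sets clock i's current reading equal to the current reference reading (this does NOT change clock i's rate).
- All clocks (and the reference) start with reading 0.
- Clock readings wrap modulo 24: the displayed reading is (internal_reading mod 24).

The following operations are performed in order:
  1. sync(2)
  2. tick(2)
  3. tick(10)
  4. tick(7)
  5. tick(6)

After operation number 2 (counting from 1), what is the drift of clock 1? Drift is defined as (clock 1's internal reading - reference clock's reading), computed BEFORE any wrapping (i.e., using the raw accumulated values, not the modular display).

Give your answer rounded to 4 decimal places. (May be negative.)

After op 1 sync(2): ref=0.0000 raw=[0.0000 0.0000 0.0000]
After op 2 tick(2): ref=2.0000 raw=[2.2000 1.8000 2.2000]
Drift of clock 1 after op 2: 1.8000 - 2.0000 = -0.2000

Answer: -0.2000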